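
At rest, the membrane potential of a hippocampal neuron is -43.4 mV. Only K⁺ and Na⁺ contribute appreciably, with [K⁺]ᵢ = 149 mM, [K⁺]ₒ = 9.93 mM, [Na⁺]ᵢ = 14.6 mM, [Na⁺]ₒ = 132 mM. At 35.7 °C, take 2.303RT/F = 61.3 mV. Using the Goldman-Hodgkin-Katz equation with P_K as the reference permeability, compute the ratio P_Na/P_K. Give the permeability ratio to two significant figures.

0.15

Let α = P_Na/P_K. GHK: Vm = 61.3·log₁₀[(Kₒ + α·Naₒ)/(Kᵢ + α·Naᵢ)].
10^(Vm/61.3) = 10^(-43.4/61.3) = 0.19589
So 0.19589·(Kᵢ + α·Naᵢ) = Kₒ + α·Naₒ → α = (0.19589·149.0 − 9.93) / (132.0 − 0.19589·14.6)
α = (29.19 − 9.93) / (132.0 − 2.86) = 19.26/129.1 = 0.1491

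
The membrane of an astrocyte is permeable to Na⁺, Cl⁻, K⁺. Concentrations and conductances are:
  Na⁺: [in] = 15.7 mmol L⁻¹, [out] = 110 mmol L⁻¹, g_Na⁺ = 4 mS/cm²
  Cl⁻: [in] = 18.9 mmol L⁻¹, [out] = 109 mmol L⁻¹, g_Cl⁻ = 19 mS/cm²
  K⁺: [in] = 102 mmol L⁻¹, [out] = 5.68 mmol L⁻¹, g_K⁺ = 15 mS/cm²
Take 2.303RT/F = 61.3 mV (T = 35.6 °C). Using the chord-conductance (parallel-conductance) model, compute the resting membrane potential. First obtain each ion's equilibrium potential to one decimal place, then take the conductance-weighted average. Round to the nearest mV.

E_Na⁺ = (61.3/1)·log₁₀(110/15.7) = 51.8 mV
E_Cl⁻ = (61.3/-1)·log₁₀(109/18.9) = -46.6 mV
E_K⁺ = (61.3/1)·log₁₀(5.68/102) = -76.9 mV
Vm = (Σ gᵢEᵢ)/(Σ gᵢ) = (4·51.8 + 19·-46.6 + 15·-76.9) / (4 + 19 + 15)
= -1831.70 / 38 = -48.20 mV

-48 mV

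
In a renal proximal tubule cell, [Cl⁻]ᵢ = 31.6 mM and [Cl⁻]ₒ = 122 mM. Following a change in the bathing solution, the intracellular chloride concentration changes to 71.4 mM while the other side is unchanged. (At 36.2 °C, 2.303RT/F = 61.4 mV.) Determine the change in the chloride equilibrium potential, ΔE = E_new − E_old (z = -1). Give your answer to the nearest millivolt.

E_old = (61.4/-1)·log₁₀(122/31.6) = -36.02 mV
E_new = (61.4/-1)·log₁₀(122/71.4) = -14.29 mV
ΔE = -14.29 − (-36.02) = 21.74 mV

22 mV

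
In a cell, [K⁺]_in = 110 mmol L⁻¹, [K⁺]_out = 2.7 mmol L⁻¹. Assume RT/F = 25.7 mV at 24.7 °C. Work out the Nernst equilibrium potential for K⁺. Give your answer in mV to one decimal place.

-95.3 mV

E = (25.7/z) · ln([K⁺]_out/[K⁺]_in) with z = +1.
= (25.7/1) · ln(2.7/110) = 25.70 · ln(0.02455)
= 25.70 · (-3.7072) = -95.28 mV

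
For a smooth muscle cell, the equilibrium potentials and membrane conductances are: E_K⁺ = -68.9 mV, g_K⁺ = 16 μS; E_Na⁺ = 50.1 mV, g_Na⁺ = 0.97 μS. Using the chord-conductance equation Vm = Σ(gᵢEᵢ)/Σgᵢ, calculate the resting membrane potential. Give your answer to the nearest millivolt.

Σ gᵢEᵢ = 16·(-68.9) + 0.97·(50.1) = -1053.80
Σ gᵢ = 16 + 0.97 = 16.97
Vm = -1053.80 / 16.97 = -62.10 mV

-62 mV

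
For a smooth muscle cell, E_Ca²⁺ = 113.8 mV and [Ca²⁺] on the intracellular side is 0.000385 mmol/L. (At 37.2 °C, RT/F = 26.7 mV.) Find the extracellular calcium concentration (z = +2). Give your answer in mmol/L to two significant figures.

Nernst: E = (26.7/2) · ln([out]/[in]), so ln([out]/[in]) = 113.8 × 2 / 26.7 = 8.5243.
[out]/[in] = e^(8.5243) = 5036.
[out] = 5036 × 0.000385 = 1.939 mmol/L.

1.9 mmol/L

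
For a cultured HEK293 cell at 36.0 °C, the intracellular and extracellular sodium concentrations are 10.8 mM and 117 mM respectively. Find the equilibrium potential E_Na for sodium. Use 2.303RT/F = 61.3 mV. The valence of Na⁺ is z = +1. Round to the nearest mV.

63 mV

E = (61.3/z) · log₁₀([Na⁺]_out/[Na⁺]_in) with z = +1.
= (61.3/1) · log₁₀(117/10.8) = 61.30 · log₁₀(10.83)
= 61.30 · (1.0348) = 63.43 mV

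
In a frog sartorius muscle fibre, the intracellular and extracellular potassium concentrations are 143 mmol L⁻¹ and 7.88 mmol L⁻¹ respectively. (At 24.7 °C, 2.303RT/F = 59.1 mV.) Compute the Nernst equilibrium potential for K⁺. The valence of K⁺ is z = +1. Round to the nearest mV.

-74 mV

E = (59.1/z) · log₁₀([K⁺]_out/[K⁺]_in) with z = +1.
= (59.1/1) · log₁₀(7.88/143) = 59.10 · log₁₀(0.0551)
= 59.10 · (-1.2588) = -74.40 mV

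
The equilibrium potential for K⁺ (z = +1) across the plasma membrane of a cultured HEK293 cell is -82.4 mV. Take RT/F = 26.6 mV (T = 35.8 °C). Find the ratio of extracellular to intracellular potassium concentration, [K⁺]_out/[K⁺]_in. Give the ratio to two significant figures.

0.045

ln([out]/[in]) = E·z/(26.6) = -82.4 × 1 / 26.6 = -3.0977
[out]/[in] = e^(-3.0977) = 0.04515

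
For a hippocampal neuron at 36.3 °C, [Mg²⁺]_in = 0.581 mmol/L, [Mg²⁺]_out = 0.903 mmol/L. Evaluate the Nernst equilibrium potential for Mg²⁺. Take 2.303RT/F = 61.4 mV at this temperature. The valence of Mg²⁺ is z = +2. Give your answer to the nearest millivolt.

6 mV

E = (61.4/z) · log₁₀([Mg²⁺]_out/[Mg²⁺]_in) with z = +2.
= (61.4/2) · log₁₀(0.903/0.581) = 30.70 · log₁₀(1.554)
= 30.70 · (0.1915) = 5.88 mV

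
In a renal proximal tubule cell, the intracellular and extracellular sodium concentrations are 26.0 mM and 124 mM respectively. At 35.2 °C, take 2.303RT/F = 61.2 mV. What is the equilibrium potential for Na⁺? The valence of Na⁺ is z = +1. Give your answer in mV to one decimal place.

E = (61.2/z) · log₁₀([Na⁺]_out/[Na⁺]_in) with z = +1.
= (61.2/1) · log₁₀(124/26.0) = 61.20 · log₁₀(4.769)
= 61.20 · (0.6784) = 41.52 mV

41.5 mV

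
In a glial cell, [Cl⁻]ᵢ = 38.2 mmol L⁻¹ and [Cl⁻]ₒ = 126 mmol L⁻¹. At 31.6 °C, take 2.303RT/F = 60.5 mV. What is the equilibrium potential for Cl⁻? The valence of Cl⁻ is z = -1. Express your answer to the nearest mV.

E = (60.5/z) · log₁₀([Cl⁻]_out/[Cl⁻]_in) with z = -1.
For an anion, dividing by z = -1 reverses the sign.
= (60.5/-1) · log₁₀(126/38.2) = -60.50 · log₁₀(3.298)
= -60.50 · (0.5183) = -31.36 mV

-31 mV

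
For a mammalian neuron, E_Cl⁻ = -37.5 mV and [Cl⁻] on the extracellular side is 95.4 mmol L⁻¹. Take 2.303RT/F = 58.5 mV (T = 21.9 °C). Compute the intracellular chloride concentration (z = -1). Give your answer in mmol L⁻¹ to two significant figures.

22 mmol L⁻¹

Nernst: E = (58.5/-1) · log₁₀([out]/[in]), so log₁₀([out]/[in]) = -37.5 × -1 / 58.5 = 0.6410.
[out]/[in] = 10^(0.6410) = 4.375.
[in] = 95.4 / 4.375 = 21.8 mmol L⁻¹.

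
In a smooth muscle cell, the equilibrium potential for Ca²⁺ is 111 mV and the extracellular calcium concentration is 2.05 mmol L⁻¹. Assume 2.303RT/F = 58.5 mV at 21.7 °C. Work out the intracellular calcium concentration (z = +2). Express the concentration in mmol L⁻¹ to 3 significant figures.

Nernst: E = (58.5/2) · log₁₀([out]/[in]), so log₁₀([out]/[in]) = 111.0 × 2 / 58.5 = 3.7949.
[out]/[in] = 10^(3.7949) = 6236.
[in] = 2.05 / 6236 = 0.0003288 mmol L⁻¹.

0.000329 mmol L⁻¹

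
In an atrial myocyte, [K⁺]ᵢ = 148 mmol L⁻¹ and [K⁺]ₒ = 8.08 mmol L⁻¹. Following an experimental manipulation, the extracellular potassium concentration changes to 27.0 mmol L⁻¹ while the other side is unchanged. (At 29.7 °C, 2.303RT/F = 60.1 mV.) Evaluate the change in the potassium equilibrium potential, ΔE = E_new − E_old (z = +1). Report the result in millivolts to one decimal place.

31.5 mV

E_old = (60.1/1)·log₁₀(8.08/148) = -75.90 mV
E_new = (60.1/1)·log₁₀(27.0/148) = -44.41 mV
ΔE = -44.41 − (-75.90) = 31.49 mV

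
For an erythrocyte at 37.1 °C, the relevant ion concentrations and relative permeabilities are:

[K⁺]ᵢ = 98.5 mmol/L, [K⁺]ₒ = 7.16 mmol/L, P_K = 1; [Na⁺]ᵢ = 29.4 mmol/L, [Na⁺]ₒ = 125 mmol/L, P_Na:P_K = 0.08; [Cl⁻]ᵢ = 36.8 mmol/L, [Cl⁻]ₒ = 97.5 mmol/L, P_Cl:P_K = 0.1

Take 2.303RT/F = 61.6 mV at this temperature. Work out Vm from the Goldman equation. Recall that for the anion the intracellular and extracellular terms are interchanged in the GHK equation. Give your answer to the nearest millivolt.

-45 mV

Vm = 61.6 · log₁₀[(Σ P·[cation]ₒ + Σ P·[anion]ᵢ) / (Σ P·[cation]ᵢ + Σ P·[anion]ₒ)]
Numerator = 1×7.16 + 0.08×125 + 0.1×36.8 = 20.84
Denominator = 1×98.5 + 0.08×29.4 + 0.1×97.5 = 110.6
Vm = 61.6 · log₁₀(0.18842) = 61.6 × (-0.7249) = -44.65 mV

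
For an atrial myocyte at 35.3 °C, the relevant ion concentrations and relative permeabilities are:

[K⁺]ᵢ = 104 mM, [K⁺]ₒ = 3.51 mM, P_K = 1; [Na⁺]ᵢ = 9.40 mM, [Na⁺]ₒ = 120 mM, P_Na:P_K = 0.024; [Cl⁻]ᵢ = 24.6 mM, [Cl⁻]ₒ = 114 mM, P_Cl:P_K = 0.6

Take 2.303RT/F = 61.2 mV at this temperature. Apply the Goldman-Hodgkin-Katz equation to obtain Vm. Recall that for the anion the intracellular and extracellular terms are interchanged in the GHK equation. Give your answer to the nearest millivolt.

-56 mV

Vm = 61.2 · log₁₀[(Σ P·[cation]ₒ + Σ P·[anion]ᵢ) / (Σ P·[cation]ᵢ + Σ P·[anion]ₒ)]
Numerator = 1×3.51 + 0.024×120 + 0.6×24.6 = 21.15
Denominator = 1×104 + 0.024×9.40 + 0.6×114 = 172.6
Vm = 61.2 · log₁₀(0.12252) = 61.2 × (-0.9118) = -55.80 mV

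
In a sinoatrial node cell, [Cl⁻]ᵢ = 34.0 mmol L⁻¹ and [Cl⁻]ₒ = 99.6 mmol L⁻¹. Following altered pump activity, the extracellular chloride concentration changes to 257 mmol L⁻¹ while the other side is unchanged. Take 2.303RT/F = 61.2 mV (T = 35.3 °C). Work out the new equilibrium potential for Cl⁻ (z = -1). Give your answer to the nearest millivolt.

After the shift: [Cl⁻]_out = 257, [Cl⁻]_in = 34.0 mmol L⁻¹.
E_new = (61.2/-1)·log₁₀(257/34.0) = -61.20 · (0.8785) = -53.76 mV

-54 mV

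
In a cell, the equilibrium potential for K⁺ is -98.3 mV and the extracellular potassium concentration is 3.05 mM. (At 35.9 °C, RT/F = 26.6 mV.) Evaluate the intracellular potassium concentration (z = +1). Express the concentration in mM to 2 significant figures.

Nernst: E = (26.6/1) · ln([out]/[in]), so ln([out]/[in]) = -98.3 × 1 / 26.6 = -3.6955.
[out]/[in] = e^(-3.6955) = 0.02484.
[in] = 3.05 / 0.02484 = 122.8 mM.

120 mM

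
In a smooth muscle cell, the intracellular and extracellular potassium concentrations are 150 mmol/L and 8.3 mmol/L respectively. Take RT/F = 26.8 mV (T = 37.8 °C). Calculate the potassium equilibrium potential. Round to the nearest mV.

-78 mV

E = (26.8/z) · ln([K⁺]_out/[K⁺]_in) with z = +1.
= (26.8/1) · ln(8.3/150) = 26.80 · ln(0.05533)
= 26.80 · (-2.8944) = -77.57 mV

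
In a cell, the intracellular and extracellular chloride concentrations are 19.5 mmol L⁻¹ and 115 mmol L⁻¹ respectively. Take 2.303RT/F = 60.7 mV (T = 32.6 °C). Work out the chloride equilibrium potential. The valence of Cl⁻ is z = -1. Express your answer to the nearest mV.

E = (60.7/z) · log₁₀([Cl⁻]_out/[Cl⁻]_in) with z = -1.
For an anion, dividing by z = -1 reverses the sign.
= (60.7/-1) · log₁₀(115/19.5) = -60.70 · log₁₀(5.897)
= -60.70 · (0.7707) = -46.78 mV

-47 mV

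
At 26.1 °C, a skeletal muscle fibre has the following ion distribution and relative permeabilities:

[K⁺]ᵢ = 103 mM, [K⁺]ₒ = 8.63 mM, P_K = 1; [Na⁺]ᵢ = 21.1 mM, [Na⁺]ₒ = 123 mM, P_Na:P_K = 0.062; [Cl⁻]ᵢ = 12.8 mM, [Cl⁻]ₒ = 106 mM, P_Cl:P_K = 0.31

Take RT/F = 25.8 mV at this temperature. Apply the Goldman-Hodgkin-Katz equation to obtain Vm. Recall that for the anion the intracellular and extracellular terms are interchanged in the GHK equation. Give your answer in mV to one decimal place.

Vm = 25.8 · ln[(Σ P·[cation]ₒ + Σ P·[anion]ᵢ) / (Σ P·[cation]ᵢ + Σ P·[anion]ₒ)]
Numerator = 1×8.63 + 0.062×123 + 0.31×12.8 = 20.22
Denominator = 1×103 + 0.062×21.1 + 0.31×106 = 137.2
Vm = 25.8 · ln(0.14744) = 25.8 × (-1.9143) = -49.39 mV

-49.4 mV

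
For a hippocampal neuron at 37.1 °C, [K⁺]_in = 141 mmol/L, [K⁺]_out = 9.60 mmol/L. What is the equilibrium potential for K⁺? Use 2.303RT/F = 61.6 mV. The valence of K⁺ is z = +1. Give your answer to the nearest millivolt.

-72 mV

E = (61.6/z) · log₁₀([K⁺]_out/[K⁺]_in) with z = +1.
= (61.6/1) · log₁₀(9.60/141) = 61.60 · log₁₀(0.06809)
= 61.60 · (-1.1669) = -71.88 mV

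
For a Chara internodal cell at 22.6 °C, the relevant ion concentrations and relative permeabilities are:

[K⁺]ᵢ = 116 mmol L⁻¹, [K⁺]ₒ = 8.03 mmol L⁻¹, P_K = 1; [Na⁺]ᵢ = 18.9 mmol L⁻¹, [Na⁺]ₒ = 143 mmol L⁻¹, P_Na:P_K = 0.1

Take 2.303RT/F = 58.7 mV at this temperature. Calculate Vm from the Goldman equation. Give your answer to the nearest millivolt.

Vm = 58.7 · log₁₀[(Σ P·[cation]ₒ + Σ P·[anion]ᵢ) / (Σ P·[cation]ᵢ + Σ P·[anion]ₒ)]
Numerator = 1×8.03 + 0.1×143 = 22.33
Denominator = 1×116 + 0.1×18.9 = 117.9
Vm = 58.7 · log₁₀(0.18941) = 58.7 × (-0.7226) = -42.42 mV

-42 mV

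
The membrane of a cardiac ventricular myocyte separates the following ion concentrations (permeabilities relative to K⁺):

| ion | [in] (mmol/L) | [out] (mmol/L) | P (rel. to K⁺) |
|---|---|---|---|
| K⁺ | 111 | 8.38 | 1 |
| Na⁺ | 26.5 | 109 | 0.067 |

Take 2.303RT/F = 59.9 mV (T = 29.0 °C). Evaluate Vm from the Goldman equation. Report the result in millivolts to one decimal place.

Vm = 59.9 · log₁₀[(Σ P·[cation]ₒ + Σ P·[anion]ᵢ) / (Σ P·[cation]ᵢ + Σ P·[anion]ₒ)]
Numerator = 1×8.38 + 0.067×109 = 15.68
Denominator = 1×111 + 0.067×26.5 = 112.8
Vm = 59.9 · log₁₀(0.13906) = 59.9 × (-0.8568) = -51.32 mV

-51.3 mV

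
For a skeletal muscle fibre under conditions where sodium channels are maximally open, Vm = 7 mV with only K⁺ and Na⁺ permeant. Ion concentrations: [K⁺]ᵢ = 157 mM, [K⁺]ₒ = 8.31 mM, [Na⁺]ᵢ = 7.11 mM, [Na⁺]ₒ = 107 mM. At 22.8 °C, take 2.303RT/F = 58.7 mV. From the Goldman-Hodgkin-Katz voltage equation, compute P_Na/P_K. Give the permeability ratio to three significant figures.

2.03

Let α = P_Na/P_K. GHK: Vm = 58.7·log₁₀[(Kₒ + α·Naₒ)/(Kᵢ + α·Naᵢ)].
10^(Vm/58.7) = 10^(7.0/58.7) = 1.316
So 1.316·(Kᵢ + α·Naᵢ) = Kₒ + α·Naₒ → α = (1.316·157.0 − 8.31) / (107.0 − 1.316·7.11)
α = (206.6 − 8.31) / (107.0 − 9.357) = 198.3/97.64 = 2.031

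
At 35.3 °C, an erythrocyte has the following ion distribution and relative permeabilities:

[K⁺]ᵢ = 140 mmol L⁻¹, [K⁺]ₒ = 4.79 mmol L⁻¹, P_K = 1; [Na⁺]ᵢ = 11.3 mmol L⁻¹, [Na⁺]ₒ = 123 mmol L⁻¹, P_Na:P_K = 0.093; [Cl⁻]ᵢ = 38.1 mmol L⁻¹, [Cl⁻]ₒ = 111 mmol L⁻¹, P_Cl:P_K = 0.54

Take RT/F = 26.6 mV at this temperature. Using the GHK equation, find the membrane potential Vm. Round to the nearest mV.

-45 mV

Vm = 26.6 · ln[(Σ P·[cation]ₒ + Σ P·[anion]ᵢ) / (Σ P·[cation]ᵢ + Σ P·[anion]ₒ)]
Numerator = 1×4.79 + 0.093×123 + 0.54×38.1 = 36.8
Denominator = 1×140 + 0.093×11.3 + 0.54×111 = 201
Vm = 26.6 · ln(0.18311) = 26.6 × (-1.6977) = -45.16 mV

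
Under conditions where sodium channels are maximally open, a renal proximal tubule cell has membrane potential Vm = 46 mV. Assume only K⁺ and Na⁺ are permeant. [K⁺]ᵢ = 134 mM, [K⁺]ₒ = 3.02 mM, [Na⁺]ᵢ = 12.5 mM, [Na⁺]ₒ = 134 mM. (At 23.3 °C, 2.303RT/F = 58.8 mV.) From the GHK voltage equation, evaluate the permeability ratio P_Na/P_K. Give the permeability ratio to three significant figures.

Let α = P_Na/P_K. GHK: Vm = 58.8·log₁₀[(Kₒ + α·Naₒ)/(Kᵢ + α·Naᵢ)].
10^(Vm/58.8) = 10^(46.0/58.8) = 6.0578
So 6.0578·(Kᵢ + α·Naᵢ) = Kₒ + α·Naₒ → α = (6.0578·134.0 − 3.02) / (134.0 − 6.0578·12.5)
α = (811.7 − 3.02) / (134.0 − 75.72) = 808.7/58.28 = 13.88

13.9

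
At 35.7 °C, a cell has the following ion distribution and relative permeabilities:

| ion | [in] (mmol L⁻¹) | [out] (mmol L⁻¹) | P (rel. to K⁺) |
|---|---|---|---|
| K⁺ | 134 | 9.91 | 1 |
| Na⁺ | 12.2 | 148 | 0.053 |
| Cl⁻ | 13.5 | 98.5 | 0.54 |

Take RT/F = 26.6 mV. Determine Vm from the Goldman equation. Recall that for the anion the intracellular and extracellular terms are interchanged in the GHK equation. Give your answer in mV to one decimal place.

Vm = 26.6 · ln[(Σ P·[cation]ₒ + Σ P·[anion]ᵢ) / (Σ P·[cation]ᵢ + Σ P·[anion]ₒ)]
Numerator = 1×9.91 + 0.053×148 + 0.54×13.5 = 25.04
Denominator = 1×134 + 0.053×12.2 + 0.54×98.5 = 187.8
Vm = 26.6 · ln(0.13333) = 26.6 × (-2.0149) = -53.60 mV

-53.6 mV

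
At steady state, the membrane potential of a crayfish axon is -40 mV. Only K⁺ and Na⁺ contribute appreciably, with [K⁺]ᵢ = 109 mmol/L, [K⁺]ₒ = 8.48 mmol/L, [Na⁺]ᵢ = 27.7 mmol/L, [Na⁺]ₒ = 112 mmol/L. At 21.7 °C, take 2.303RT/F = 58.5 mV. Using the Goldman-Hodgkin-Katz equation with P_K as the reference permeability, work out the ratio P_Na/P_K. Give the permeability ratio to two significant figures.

0.13

Let α = P_Na/P_K. GHK: Vm = 58.5·log₁₀[(Kₒ + α·Naₒ)/(Kᵢ + α·Naᵢ)].
10^(Vm/58.5) = 10^(-40.0/58.5) = 0.20713
So 0.20713·(Kᵢ + α·Naᵢ) = Kₒ + α·Naₒ → α = (0.20713·109.0 − 8.48) / (112.0 − 0.20713·27.7)
α = (22.58 − 8.48) / (112.0 − 5.737) = 14.1/106.3 = 0.1327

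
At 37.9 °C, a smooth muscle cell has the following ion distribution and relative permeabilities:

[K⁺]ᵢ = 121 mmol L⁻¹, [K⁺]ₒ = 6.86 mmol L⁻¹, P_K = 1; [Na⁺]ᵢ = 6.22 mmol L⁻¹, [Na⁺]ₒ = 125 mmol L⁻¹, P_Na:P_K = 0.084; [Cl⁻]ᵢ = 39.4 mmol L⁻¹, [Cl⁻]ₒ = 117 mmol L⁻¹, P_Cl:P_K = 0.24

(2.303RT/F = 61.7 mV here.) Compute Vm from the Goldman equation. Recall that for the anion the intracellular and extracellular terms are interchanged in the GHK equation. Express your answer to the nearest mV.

-46 mV

Vm = 61.7 · log₁₀[(Σ P·[cation]ₒ + Σ P·[anion]ᵢ) / (Σ P·[cation]ᵢ + Σ P·[anion]ₒ)]
Numerator = 1×6.86 + 0.084×125 + 0.24×39.4 = 26.82
Denominator = 1×121 + 0.084×6.22 + 0.24×117 = 149.6
Vm = 61.7 · log₁₀(0.17925) = 61.7 × (-0.7465) = -46.06 mV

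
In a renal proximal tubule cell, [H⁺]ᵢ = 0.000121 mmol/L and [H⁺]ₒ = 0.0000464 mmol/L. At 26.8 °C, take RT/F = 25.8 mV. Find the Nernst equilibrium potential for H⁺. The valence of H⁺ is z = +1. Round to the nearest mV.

-25 mV

E = (25.8/z) · ln([H⁺]_out/[H⁺]_in) with z = +1.
= (25.8/1) · ln(0.0000464/0.000121) = 25.80 · ln(0.3835)
= 25.80 · (-0.9585) = -24.73 mV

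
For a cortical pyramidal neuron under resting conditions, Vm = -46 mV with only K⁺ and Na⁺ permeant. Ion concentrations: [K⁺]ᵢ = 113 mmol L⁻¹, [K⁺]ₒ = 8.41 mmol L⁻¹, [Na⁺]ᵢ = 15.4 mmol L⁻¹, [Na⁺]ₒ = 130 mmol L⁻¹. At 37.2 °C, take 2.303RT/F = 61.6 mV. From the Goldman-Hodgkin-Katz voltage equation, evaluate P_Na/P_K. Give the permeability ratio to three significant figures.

0.0930

Let α = P_Na/P_K. GHK: Vm = 61.6·log₁₀[(Kₒ + α·Naₒ)/(Kᵢ + α·Naᵢ)].
10^(Vm/61.6) = 10^(-46.0/61.6) = 0.17916
So 0.17916·(Kᵢ + α·Naᵢ) = Kₒ + α·Naₒ → α = (0.17916·113.0 − 8.41) / (130.0 − 0.17916·15.4)
α = (20.25 − 8.41) / (130.0 − 2.759) = 11.84/127.2 = 0.09302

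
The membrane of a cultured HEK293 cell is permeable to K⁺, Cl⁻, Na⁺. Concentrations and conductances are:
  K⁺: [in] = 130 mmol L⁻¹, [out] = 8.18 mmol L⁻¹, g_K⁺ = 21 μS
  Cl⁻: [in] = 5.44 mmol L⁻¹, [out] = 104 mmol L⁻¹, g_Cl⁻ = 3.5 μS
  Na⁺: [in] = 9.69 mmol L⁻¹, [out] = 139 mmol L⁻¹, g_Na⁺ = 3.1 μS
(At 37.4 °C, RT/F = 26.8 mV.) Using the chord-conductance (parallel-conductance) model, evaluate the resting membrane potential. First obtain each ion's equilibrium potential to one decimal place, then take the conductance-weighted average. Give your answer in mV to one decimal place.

-58.4 mV

E_K⁺ = (26.8/1)·ln(8.18/130) = -74.1 mV
E_Cl⁻ = (26.8/-1)·ln(104/5.44) = -79.1 mV
E_Na⁺ = (26.8/1)·ln(139/9.69) = 71.4 mV
Vm = (Σ gᵢEᵢ)/(Σ gᵢ) = (21·-74.1 + 3.5·-79.1 + 3.1·71.4) / (21 + 3.5 + 3.1)
= -1611.61 / 27.6 = -58.39 mV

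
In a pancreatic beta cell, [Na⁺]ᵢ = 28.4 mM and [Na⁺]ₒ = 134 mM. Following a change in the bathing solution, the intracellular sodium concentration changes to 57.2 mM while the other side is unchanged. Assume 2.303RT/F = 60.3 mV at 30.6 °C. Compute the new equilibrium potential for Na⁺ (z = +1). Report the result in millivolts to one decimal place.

After the shift: [Na⁺]_out = 134, [Na⁺]_in = 57.2 mM.
E_new = (60.3/1)·log₁₀(134/57.2) = 60.30 · (0.3697) = 22.29 mV

22.3 mV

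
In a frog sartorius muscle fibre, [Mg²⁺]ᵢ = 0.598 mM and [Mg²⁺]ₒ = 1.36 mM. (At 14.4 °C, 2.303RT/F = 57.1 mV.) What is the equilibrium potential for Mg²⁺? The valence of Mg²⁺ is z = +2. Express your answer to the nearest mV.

E = (57.1/z) · log₁₀([Mg²⁺]_out/[Mg²⁺]_in) with z = +2.
= (57.1/2) · log₁₀(1.36/0.598) = 28.55 · log₁₀(2.274)
= 28.55 · (0.3568) = 10.19 mV

10 mV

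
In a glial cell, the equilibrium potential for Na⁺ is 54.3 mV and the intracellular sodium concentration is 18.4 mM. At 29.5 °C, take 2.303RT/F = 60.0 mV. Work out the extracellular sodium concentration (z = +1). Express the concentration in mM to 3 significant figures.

Nernst: E = (60.0/1) · log₁₀([out]/[in]), so log₁₀([out]/[in]) = 54.3 × 1 / 60.0 = 0.9050.
[out]/[in] = 10^(0.9050) = 8.035.
[out] = 8.035 × 18.4 = 147.8 mM.

148 mM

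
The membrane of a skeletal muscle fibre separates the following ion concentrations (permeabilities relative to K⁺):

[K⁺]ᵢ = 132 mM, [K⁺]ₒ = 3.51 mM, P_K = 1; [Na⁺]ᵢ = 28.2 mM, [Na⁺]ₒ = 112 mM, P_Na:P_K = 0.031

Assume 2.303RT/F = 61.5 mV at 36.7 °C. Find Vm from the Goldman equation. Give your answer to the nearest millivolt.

-79 mV

Vm = 61.5 · log₁₀[(Σ P·[cation]ₒ + Σ P·[anion]ᵢ) / (Σ P·[cation]ᵢ + Σ P·[anion]ₒ)]
Numerator = 1×3.51 + 0.031×112 = 6.982
Denominator = 1×132 + 0.031×28.2 = 132.9
Vm = 61.5 · log₁₀(0.052546) = 61.5 × (-1.2795) = -78.69 mV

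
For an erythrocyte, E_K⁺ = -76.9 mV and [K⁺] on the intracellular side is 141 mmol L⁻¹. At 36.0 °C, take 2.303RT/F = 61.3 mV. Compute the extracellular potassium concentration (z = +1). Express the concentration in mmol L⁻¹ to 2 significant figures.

Nernst: E = (61.3/1) · log₁₀([out]/[in]), so log₁₀([out]/[in]) = -76.9 × 1 / 61.3 = -1.2545.
[out]/[in] = 10^(-1.2545) = 0.05566.
[out] = 0.05566 × 141 = 7.848 mmol L⁻¹.

7.8 mmol L⁻¹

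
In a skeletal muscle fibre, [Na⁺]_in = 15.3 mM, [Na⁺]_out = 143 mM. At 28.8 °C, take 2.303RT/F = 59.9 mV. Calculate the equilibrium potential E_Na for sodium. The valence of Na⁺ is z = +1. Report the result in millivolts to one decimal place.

58.1 mV

E = (59.9/z) · log₁₀([Na⁺]_out/[Na⁺]_in) with z = +1.
= (59.9/1) · log₁₀(143/15.3) = 59.90 · log₁₀(9.346)
= 59.90 · (0.9706) = 58.14 mV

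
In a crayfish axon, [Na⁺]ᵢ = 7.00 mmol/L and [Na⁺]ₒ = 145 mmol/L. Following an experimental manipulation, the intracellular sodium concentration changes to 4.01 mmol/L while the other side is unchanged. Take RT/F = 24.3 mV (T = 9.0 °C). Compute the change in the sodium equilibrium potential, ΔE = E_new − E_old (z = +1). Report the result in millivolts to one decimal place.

E_old = (24.3/1)·ln(145/7.00) = 73.65 mV
E_new = (24.3/1)·ln(145/4.01) = 87.19 mV
ΔE = 87.19 − (73.65) = 13.54 mV

13.5 mV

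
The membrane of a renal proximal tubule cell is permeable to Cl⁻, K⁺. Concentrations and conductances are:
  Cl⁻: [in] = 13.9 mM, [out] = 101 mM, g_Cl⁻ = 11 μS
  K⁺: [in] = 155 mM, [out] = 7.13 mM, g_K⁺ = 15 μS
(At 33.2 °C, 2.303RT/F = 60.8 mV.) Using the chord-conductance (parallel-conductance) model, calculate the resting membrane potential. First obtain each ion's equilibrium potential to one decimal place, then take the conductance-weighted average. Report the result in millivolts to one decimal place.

-69.1 mV

E_Cl⁻ = (60.8/-1)·log₁₀(101/13.9) = -52.4 mV
E_K⁺ = (60.8/1)·log₁₀(7.13/155) = -81.3 mV
Vm = (Σ gᵢEᵢ)/(Σ gᵢ) = (11·-52.4 + 15·-81.3) / (11 + 15)
= -1795.90 / 26 = -69.07 mV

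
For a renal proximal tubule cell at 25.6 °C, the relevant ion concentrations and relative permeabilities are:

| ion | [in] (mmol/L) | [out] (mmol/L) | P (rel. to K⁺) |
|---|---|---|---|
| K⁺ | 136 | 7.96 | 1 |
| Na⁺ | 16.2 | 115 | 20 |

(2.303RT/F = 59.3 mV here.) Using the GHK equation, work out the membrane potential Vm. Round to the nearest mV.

Vm = 59.3 · log₁₀[(Σ P·[cation]ₒ + Σ P·[anion]ᵢ) / (Σ P·[cation]ᵢ + Σ P·[anion]ₒ)]
Numerator = 1×7.96 + 20×115 = 2308
Denominator = 1×136 + 20×16.2 = 460
Vm = 59.3 · log₁₀(5.0173) = 59.3 × (0.7005) = 41.54 mV

42 mV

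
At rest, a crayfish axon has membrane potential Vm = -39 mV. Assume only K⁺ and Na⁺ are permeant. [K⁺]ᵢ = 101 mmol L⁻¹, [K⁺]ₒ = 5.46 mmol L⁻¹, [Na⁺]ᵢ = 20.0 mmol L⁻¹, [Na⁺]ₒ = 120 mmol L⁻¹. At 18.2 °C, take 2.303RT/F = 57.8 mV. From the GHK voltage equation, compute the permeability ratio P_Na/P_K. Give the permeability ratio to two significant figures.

0.14

Let α = P_Na/P_K. GHK: Vm = 57.8·log₁₀[(Kₒ + α·Naₒ)/(Kᵢ + α·Naᵢ)].
10^(Vm/57.8) = 10^(-39.0/57.8) = 0.21148
So 0.21148·(Kᵢ + α·Naᵢ) = Kₒ + α·Naₒ → α = (0.21148·101.0 − 5.46) / (120.0 − 0.21148·20.0)
α = (21.36 − 5.46) / (120.0 − 4.23) = 15.9/115.8 = 0.1373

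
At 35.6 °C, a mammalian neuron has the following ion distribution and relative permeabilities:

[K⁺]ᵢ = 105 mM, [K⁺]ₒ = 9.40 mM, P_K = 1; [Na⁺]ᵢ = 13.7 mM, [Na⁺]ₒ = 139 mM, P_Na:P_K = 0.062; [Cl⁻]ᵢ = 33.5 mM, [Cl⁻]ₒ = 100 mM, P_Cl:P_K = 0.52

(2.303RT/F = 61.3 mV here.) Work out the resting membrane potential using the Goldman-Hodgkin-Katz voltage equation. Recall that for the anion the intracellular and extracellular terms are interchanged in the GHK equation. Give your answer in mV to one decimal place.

-39.8 mV

Vm = 61.3 · log₁₀[(Σ P·[cation]ₒ + Σ P·[anion]ᵢ) / (Σ P·[cation]ᵢ + Σ P·[anion]ₒ)]
Numerator = 1×9.40 + 0.062×139 + 0.52×33.5 = 35.44
Denominator = 1×105 + 0.062×13.7 + 0.52×100 = 157.8
Vm = 61.3 · log₁₀(0.22451) = 61.3 × (-0.6488) = -39.77 mV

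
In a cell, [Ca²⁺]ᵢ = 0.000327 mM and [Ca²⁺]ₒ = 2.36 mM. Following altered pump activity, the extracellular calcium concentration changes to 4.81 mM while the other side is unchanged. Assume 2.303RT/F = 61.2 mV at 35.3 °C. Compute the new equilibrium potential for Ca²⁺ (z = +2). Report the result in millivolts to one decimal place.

127.5 mV

After the shift: [Ca²⁺]_out = 4.81, [Ca²⁺]_in = 0.000327 mM.
E_new = (61.2/2)·log₁₀(4.81/0.000327) = 30.60 · (4.1676) = 127.53 mV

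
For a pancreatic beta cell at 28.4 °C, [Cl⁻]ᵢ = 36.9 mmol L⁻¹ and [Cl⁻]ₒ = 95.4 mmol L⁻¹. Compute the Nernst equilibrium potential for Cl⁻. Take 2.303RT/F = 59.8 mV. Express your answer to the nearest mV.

E = (59.8/z) · log₁₀([Cl⁻]_out/[Cl⁻]_in) with z = -1.
For an anion, dividing by z = -1 reverses the sign.
= (59.8/-1) · log₁₀(95.4/36.9) = -59.80 · log₁₀(2.585)
= -59.80 · (0.4125) = -24.67 mV

-25 mV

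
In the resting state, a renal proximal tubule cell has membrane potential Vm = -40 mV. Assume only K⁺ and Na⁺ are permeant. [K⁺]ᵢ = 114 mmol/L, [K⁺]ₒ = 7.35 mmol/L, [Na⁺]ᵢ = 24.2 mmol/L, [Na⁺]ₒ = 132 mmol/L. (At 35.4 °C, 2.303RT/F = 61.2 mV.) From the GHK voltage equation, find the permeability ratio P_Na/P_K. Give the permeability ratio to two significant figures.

0.14

Let α = P_Na/P_K. GHK: Vm = 61.2·log₁₀[(Kₒ + α·Naₒ)/(Kᵢ + α·Naᵢ)].
10^(Vm/61.2) = 10^(-40.0/61.2) = 0.22203
So 0.22203·(Kᵢ + α·Naᵢ) = Kₒ + α·Naₒ → α = (0.22203·114.0 − 7.35) / (132.0 − 0.22203·24.2)
α = (25.31 − 7.35) / (132.0 − 5.373) = 17.96/126.6 = 0.1418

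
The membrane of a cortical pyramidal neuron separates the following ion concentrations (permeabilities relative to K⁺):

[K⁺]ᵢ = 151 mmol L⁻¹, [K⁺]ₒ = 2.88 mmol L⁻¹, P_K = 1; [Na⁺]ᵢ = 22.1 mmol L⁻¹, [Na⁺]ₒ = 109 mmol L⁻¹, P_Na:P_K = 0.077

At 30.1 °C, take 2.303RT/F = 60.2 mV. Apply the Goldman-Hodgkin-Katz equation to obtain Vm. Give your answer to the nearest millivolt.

Vm = 60.2 · log₁₀[(Σ P·[cation]ₒ + Σ P·[anion]ᵢ) / (Σ P·[cation]ᵢ + Σ P·[anion]ₒ)]
Numerator = 1×2.88 + 0.077×109 = 11.27
Denominator = 1×151 + 0.077×22.1 = 152.7
Vm = 60.2 · log₁₀(0.073824) = 60.2 × (-1.1318) = -68.13 mV

-68 mV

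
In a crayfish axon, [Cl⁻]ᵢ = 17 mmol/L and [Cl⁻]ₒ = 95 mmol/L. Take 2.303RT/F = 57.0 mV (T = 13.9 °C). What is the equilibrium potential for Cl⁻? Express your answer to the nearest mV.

E = (57.0/z) · log₁₀([Cl⁻]_out/[Cl⁻]_in) with z = -1.
For an anion, dividing by z = -1 reverses the sign.
= (57.0/-1) · log₁₀(95/17) = -57.00 · log₁₀(5.588)
= -57.00 · (0.7473) = -42.59 mV

-43 mV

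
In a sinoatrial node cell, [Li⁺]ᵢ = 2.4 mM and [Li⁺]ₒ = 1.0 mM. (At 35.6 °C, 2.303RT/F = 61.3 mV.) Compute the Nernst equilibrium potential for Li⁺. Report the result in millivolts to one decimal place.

E = (61.3/z) · log₁₀([Li⁺]_out/[Li⁺]_in) with z = +1.
= (61.3/1) · log₁₀(1.0/2.4) = 61.30 · log₁₀(0.4167)
= 61.30 · (-0.3802) = -23.31 mV

-23.3 mV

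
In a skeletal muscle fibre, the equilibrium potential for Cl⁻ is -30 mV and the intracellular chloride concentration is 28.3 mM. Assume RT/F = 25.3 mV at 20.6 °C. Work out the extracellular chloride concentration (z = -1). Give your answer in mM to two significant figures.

93 mM

Nernst: E = (25.3/-1) · ln([out]/[in]), so ln([out]/[in]) = -30.0 × -1 / 25.3 = 1.1858.
[out]/[in] = e^(1.1858) = 3.273.
[out] = 3.273 × 28.3 = 92.63 mM.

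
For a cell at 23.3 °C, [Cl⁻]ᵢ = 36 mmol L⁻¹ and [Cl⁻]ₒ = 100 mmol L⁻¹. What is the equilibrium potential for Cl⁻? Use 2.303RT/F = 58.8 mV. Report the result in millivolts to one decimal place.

E = (58.8/z) · log₁₀([Cl⁻]_out/[Cl⁻]_in) with z = -1.
For an anion, dividing by z = -1 reverses the sign.
= (58.8/-1) · log₁₀(100/36) = -58.80 · log₁₀(2.778)
= -58.80 · (0.4437) = -26.09 mV

-26.1 mV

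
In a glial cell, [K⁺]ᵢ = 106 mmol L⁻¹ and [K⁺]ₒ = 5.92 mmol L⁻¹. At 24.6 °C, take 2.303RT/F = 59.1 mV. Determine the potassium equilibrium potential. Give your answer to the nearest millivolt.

-74 mV

E = (59.1/z) · log₁₀([K⁺]_out/[K⁺]_in) with z = +1.
= (59.1/1) · log₁₀(5.92/106) = 59.10 · log₁₀(0.05585)
= 59.10 · (-1.2530) = -74.05 mV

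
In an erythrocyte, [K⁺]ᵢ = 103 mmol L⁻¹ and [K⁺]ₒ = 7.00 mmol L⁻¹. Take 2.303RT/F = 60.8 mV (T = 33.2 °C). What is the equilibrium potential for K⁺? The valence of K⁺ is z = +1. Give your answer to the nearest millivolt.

-71 mV

E = (60.8/z) · log₁₀([K⁺]_out/[K⁺]_in) with z = +1.
= (60.8/1) · log₁₀(7.00/103) = 60.80 · log₁₀(0.06796)
= 60.80 · (-1.1677) = -71.00 mV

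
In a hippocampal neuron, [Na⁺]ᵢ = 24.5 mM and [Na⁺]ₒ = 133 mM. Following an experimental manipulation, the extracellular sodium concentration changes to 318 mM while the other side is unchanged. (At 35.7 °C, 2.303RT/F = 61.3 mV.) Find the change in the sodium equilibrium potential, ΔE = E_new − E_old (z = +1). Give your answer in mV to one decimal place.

23.2 mV

E_old = (61.3/1)·log₁₀(133/24.5) = 45.04 mV
E_new = (61.3/1)·log₁₀(318/24.5) = 68.24 mV
ΔE = 68.24 − (45.04) = 23.21 mV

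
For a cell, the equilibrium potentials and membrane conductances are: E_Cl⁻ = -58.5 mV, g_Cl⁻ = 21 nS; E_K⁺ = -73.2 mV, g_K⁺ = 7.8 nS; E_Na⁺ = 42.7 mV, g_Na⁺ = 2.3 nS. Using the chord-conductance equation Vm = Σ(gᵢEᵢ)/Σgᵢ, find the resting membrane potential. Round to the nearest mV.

Σ gᵢEᵢ = 21·(-58.5) + 7.8·(-73.2) + 2.3·(42.7) = -1701.25
Σ gᵢ = 21 + 7.8 + 2.3 = 31.1
Vm = -1701.25 / 31.1 = -54.70 mV

-55 mV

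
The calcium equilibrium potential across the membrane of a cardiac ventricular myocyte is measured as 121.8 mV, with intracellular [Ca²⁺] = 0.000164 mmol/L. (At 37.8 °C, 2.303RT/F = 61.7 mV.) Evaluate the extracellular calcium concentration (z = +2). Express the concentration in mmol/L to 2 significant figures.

1.5 mmol/L

Nernst: E = (61.7/2) · log₁₀([out]/[in]), so log₁₀([out]/[in]) = 121.8 × 2 / 61.7 = 3.9481.
[out]/[in] = 10^(3.9481) = 8874.
[out] = 8874 × 0.000164 = 1.455 mmol/L.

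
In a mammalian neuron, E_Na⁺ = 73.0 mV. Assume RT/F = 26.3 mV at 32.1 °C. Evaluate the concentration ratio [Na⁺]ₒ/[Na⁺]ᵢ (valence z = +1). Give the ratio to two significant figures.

ln([out]/[in]) = E·z/(26.3) = 73.0 × 1 / 26.3 = 2.7757
[out]/[in] = e^(2.7757) = 16.05

16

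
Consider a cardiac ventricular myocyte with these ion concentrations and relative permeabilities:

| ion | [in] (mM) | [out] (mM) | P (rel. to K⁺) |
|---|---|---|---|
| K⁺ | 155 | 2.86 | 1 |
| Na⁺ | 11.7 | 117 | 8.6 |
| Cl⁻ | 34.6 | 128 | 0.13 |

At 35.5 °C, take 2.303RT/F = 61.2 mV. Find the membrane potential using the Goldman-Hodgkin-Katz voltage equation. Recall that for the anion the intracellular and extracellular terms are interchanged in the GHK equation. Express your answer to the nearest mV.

35 mV

Vm = 61.2 · log₁₀[(Σ P·[cation]ₒ + Σ P·[anion]ᵢ) / (Σ P·[cation]ᵢ + Σ P·[anion]ₒ)]
Numerator = 1×2.86 + 8.6×117 + 0.13×34.6 = 1014
Denominator = 1×155 + 8.6×11.7 + 0.13×128 = 272.3
Vm = 61.2 · log₁₀(3.7228) = 61.2 × (0.5709) = 34.94 mV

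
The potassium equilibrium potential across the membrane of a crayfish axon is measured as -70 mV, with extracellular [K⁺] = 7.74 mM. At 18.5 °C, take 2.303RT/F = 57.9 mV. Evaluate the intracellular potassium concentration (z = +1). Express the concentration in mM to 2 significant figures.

Nernst: E = (57.9/1) · log₁₀([out]/[in]), so log₁₀([out]/[in]) = -70.0 × 1 / 57.9 = -1.2090.
[out]/[in] = 10^(-1.2090) = 0.0618.
[in] = 7.74 / 0.0618 = 125.2 mM.

130 mM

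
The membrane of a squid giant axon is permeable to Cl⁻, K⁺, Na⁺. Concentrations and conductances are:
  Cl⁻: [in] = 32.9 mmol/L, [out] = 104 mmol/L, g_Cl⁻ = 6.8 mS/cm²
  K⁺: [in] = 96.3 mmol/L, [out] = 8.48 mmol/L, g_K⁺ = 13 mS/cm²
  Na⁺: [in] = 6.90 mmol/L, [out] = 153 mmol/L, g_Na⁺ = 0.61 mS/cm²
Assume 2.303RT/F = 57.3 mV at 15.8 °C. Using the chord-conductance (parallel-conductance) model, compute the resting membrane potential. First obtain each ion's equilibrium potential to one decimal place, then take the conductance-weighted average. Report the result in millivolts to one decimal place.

E_Cl⁻ = (57.3/-1)·log₁₀(104/32.9) = -28.6 mV
E_K⁺ = (57.3/1)·log₁₀(8.48/96.3) = -60.5 mV
E_Na⁺ = (57.3/1)·log₁₀(153/6.90) = 77.1 mV
Vm = (Σ gᵢEᵢ)/(Σ gᵢ) = (6.8·-28.6 + 13·-60.5 + 0.61·77.1) / (6.8 + 13 + 0.61)
= -933.95 / 20.41 = -45.76 mV

-45.8 mV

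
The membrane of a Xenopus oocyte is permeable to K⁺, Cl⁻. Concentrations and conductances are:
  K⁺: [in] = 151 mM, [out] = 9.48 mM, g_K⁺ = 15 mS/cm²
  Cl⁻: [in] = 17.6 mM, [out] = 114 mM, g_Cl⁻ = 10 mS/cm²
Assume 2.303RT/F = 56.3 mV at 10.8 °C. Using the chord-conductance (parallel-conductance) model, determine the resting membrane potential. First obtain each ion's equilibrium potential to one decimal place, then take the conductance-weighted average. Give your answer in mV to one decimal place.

-58.9 mV

E_K⁺ = (56.3/1)·log₁₀(9.48/151) = -67.7 mV
E_Cl⁻ = (56.3/-1)·log₁₀(114/17.6) = -45.7 mV
Vm = (Σ gᵢEᵢ)/(Σ gᵢ) = (15·-67.7 + 10·-45.7) / (15 + 10)
= -1472.50 / 25 = -58.90 mV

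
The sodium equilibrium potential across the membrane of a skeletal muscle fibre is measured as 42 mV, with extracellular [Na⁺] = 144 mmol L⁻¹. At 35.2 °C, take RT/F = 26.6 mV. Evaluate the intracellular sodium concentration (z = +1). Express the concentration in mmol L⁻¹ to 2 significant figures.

Nernst: E = (26.6/1) · ln([out]/[in]), so ln([out]/[in]) = 42.0 × 1 / 26.6 = 1.5789.
[out]/[in] = e^(1.5789) = 4.85.
[in] = 144 / 4.85 = 29.69 mmol L⁻¹.

30 mmol L⁻¹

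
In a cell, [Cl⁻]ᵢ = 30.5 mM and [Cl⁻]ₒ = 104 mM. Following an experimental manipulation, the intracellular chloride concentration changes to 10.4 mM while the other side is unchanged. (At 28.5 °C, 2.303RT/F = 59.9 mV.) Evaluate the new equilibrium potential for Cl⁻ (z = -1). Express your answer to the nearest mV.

After the shift: [Cl⁻]_out = 104, [Cl⁻]_in = 10.4 mM.
E_new = (59.9/-1)·log₁₀(104/10.4) = -59.90 · (1.0000) = -59.90 mV

-60 mV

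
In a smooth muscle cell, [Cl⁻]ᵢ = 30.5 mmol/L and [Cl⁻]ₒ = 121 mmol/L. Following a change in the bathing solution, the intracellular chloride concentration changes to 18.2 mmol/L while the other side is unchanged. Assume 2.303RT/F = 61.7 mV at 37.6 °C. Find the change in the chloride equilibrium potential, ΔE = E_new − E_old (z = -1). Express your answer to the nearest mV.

E_old = (61.7/-1)·log₁₀(121/30.5) = -36.93 mV
E_new = (61.7/-1)·log₁₀(121/18.2) = -50.76 mV
ΔE = -50.76 − (-36.93) = -13.83 mV

-14 mV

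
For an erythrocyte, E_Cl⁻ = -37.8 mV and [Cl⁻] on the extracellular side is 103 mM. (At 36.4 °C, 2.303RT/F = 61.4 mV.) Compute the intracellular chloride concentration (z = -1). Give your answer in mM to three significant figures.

25.0 mM

Nernst: E = (61.4/-1) · log₁₀([out]/[in]), so log₁₀([out]/[in]) = -37.8 × -1 / 61.4 = 0.6156.
[out]/[in] = 10^(0.6156) = 4.127.
[in] = 103 / 4.127 = 24.96 mM.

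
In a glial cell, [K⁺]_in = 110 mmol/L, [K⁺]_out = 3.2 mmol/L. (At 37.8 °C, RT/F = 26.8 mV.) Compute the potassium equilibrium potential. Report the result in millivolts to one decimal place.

E = (26.8/z) · ln([K⁺]_out/[K⁺]_in) with z = +1.
= (26.8/1) · ln(3.2/110) = 26.80 · ln(0.02909)
= 26.80 · (-3.5373) = -94.80 mV

-94.8 mV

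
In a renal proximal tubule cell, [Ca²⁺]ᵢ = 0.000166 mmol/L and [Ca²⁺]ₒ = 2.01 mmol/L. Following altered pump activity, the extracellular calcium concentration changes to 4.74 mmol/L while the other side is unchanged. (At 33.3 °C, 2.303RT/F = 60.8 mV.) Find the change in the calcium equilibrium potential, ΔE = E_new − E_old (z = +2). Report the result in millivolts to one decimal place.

E_old = (60.8/2)·log₁₀(2.01/0.000166) = 124.13 mV
E_new = (60.8/2)·log₁₀(4.74/0.000166) = 135.45 mV
ΔE = 135.45 − (124.13) = 11.33 mV

11.3 mV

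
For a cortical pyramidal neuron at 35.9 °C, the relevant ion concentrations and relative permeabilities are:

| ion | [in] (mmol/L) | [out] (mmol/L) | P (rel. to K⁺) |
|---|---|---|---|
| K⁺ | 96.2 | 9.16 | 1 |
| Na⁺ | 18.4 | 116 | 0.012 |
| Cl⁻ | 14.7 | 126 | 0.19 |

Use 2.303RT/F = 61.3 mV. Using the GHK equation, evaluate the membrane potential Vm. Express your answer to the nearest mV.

Vm = 61.3 · log₁₀[(Σ P·[cation]ₒ + Σ P·[anion]ᵢ) / (Σ P·[cation]ᵢ + Σ P·[anion]ₒ)]
Numerator = 1×9.16 + 0.012×116 + 0.19×14.7 = 13.34
Denominator = 1×96.2 + 0.012×18.4 + 0.19×126 = 120.4
Vm = 61.3 · log₁₀(0.11087) = 61.3 × (-0.9552) = -58.55 mV

-59 mV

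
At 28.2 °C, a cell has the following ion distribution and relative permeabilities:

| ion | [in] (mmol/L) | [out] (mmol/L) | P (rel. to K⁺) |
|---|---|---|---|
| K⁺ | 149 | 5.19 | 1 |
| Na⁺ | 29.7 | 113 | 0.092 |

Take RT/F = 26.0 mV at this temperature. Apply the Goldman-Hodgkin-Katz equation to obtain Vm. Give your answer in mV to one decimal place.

Vm = 26.0 · ln[(Σ P·[cation]ₒ + Σ P·[anion]ᵢ) / (Σ P·[cation]ᵢ + Σ P·[anion]ₒ)]
Numerator = 1×5.19 + 0.092×113 = 15.59
Denominator = 1×149 + 0.092×29.7 = 151.7
Vm = 26.0 · ln(0.10272) = 26.0 × (-2.2757) = -59.17 mV

-59.2 mV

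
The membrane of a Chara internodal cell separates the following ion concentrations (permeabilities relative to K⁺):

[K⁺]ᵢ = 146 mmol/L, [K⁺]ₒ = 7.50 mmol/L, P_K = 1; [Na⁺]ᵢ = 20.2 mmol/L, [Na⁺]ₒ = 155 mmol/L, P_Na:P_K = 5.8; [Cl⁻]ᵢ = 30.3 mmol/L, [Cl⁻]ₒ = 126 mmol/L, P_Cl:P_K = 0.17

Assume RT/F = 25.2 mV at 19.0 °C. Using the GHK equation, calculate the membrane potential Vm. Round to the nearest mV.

29 mV

Vm = 25.2 · ln[(Σ P·[cation]ₒ + Σ P·[anion]ᵢ) / (Σ P·[cation]ᵢ + Σ P·[anion]ₒ)]
Numerator = 1×7.50 + 5.8×155 + 0.17×30.3 = 911.7
Denominator = 1×146 + 5.8×20.2 + 0.17×126 = 284.6
Vm = 25.2 · ln(3.2035) = 25.2 × (1.1642) = 29.34 mV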